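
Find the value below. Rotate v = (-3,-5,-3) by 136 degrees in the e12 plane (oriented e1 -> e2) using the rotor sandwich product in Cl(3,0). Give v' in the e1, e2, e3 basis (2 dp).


Rotor R = cos(68deg) - sin(68deg)*e12
Rotation angle theta = 2 * 68 = 136 degrees in the e12 plane (e1 -> e2).
The component perpendicular to the plane (e3) is invariant: v'_3 = v3 = -3.00
cos(136deg) = -0.7193, sin(136deg) = 0.6947
v'_1 = v1*cos(theta) - v2*sin(theta) = -3*(-0.7193) - (-5)*0.6947 = 5.63
v'_2 = v1*sin(theta) + v2*cos(theta) = -3*0.6947 + (-5)*(-0.7193) = 1.51
v' = 5.63*e1 + 1.51*e2 - 3.00*e3


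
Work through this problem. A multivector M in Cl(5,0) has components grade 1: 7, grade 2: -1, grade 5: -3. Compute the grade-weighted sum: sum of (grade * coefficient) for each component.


Grade-weighted sum = sum of grade_k * coefficient_k
1*7 = 7
2*(-1) = -2
5*(-3) = -15
Total = 7 + (-2) + (-15) = -10


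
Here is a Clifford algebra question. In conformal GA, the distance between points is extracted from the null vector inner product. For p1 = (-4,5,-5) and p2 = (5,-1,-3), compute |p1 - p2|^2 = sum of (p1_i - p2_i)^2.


p1 - p2 = (-9, 6, -2)
|p1 - p2|^2 = (-9)^2 + 6^2 + (-2)^2
= 81 + 36 + 4
= 121


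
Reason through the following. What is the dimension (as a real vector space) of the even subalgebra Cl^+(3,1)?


Even subalgebra dimension = 2^(n-1)
n = 3 + 1 = 4
2^(4 - 1) = 2^3 = 8
Verification: sum of C(4,k) for even k = 1 + 6 + 1 = 8
Result = 8


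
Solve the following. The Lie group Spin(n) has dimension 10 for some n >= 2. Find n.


dim Spin(n) = dim so(n) = n(n-1)/2.
Solve n(n-1)/2 = 10, i.e. n^2 - n - 20 = 0.
Discriminant = 1 + 8*10 = 81
n = (1 + sqrt(81))/2 = (1 + 9)/2 = 5


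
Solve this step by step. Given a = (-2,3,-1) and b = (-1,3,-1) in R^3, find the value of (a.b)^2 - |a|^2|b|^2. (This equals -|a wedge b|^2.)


a . b = (-2)*(-1) + 3*3 + (-1)*(-1)
= 2 + 9 + 1 = 12
|a|^2 = (-2)^2 + 3^2 + (-1)^2 = 14
|b|^2 = (-1)^2 + 3^2 + (-1)^2 = 11
(a.b)^2 = 12^2 = 144
|a|^2 * |b|^2 = 14 * 11 = 154
Result = 144 - 154 = -10


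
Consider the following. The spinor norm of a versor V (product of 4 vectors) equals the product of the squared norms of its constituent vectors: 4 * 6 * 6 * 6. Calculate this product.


Spinor norm N(V) = |v1|^2 * |v2|^2 * ... * |v4|^2
= 4 * 6 * 6 * 6
Running product: 4, 24, 144, 864
N(V) = 864


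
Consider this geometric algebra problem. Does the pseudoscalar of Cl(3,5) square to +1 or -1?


The pseudoscalar I = e1...e_n (product of all n generators) of Cl(p,q) satisfies I^2 = (-1)^(q + n(n-1)/2).
p = 3, q = 5, n = p + q = 8
n(n-1)/2 = 8 * 7 / 2 = 28
Exponent = q + n(n-1)/2 = 5 + 28 = 33
I^2 = (-1)^33 = -1


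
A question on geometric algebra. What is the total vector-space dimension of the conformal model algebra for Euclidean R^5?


The conformal model of R^5 uses Cl(6,1): the 5 Euclidean generators plus two extra orthogonal generators e+ (e+^2 = +1) and e- (e-^2 = -1), from which the null vectors e0, einf are built.
Number of generators m = 5 + 2 = 7.
dim Cl(p,q) = 2^m = 2^7 = 128


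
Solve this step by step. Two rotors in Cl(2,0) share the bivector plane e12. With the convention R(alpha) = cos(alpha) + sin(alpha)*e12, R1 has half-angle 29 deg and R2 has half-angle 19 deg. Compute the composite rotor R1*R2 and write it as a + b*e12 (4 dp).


Same-plane rotors commute and their half-angles add:
R1*R2 = cos(a1 + a2) + sin(a1 + a2)*e12.
a1 + a2 = 29 + 19 = 48 deg
cos(48 deg) = 0.6691
sin(48 deg) = 0.7431
R1*R2 = 0.6691 + 0.7431*e12


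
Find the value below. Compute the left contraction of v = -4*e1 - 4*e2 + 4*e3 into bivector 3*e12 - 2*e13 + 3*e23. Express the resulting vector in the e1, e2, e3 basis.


Left contraction v _| B = <vB>_1 (grade-1 part of the geometric product vB).
Using e1_|e12 = e2, e2_|e12 = -e1, e1_|e13 = e3, e3_|e13 = -e1, e2_|e23 = e3, e3_|e23 = -e2:
e1 coeff: -v2*b12 - v3*b13 = -(-4)*(3) - (4)*(-2) = 20
e2 coeff: v1*b12 - v3*b23 = (-4)*(3) - (4)*(3) = -24
e3 coeff: v1*b13 + v2*b23 = (-4)*(-2) + (-4)*(3) = -4
v _| B = 20*e1 - 24*e2 - 4*e3


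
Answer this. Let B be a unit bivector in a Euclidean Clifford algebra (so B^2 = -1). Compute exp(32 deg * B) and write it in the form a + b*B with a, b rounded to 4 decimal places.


For a unit bivector B with B^2 = -1, the exponential series gives
e^(theta*B) = cos(theta) + sin(theta)*B (the GA analogue of Euler's formula).
theta = 32 degrees = 0.558505 rad
cos(32 deg) = 0.8480
sin(32 deg) = 0.5299
exp(theta*B) = 0.8480 + 0.5299*B


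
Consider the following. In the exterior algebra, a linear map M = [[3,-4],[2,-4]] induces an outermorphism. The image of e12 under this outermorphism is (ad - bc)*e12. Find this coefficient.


The outermorphism of a linear map f sends e1^e2 to f(e1)^f(e2).
f(e1) = 3*e1 + 2*e2
f(e2) = -4*e1 - 4*e2
f(e1) ^ f(e2) = (3*e1 + 2*e2) ^ (-4*e1 - 4*e2)
= 3*(-4)*e12 + 2*(-4)*e21
= (-12 - (-8))*e12
= -4*e12
Coefficient = -4


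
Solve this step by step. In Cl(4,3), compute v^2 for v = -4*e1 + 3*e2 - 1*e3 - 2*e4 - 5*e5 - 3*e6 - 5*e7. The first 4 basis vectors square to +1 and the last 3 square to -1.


v^2 = sum of c_i^2 * e_i^2
Positive signature terms (e_i^2 = +1): (-4)^2 + 3^2 + (-1)^2 + (-2)^2 = 30
Negative signature terms (e_j^2 = -1): (-5)^2 + (-3)^2 + (-5)^2 = 59
v^2 = 30 - 59 = -29


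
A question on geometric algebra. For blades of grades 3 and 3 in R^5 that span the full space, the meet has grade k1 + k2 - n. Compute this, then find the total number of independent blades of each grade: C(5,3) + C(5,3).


Meet grade = grade(A) + grade(B) - n
= 3 + 3 - 5 = 1
C(5,3) = 10
C(5,3) = 10
dim_A + dim_B = 10 + 10 = 20


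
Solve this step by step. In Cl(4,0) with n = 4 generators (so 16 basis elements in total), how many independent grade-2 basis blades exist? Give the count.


Number of grade-k basis blades in Cl(p,q) with n = p + q is C(n, k).
n = 4 + 0 = 4
C(4, 2) = 4! / (2! * 2!)
= 24 / (2 * 2)
= 6


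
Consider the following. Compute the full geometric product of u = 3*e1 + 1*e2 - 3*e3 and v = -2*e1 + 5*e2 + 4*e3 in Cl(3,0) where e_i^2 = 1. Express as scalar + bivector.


In Cl(3,0): e_i^2 = 1, e_ie_j = -e_je_i for i != j.
Scalar part = u . v = 3*(-2) + 1*5 + (-3)*4
= -6 + 5 + (-12) = -13
e12 coeff = 3*5 - 1*(-2) = 15 - (-2) = 17
e13 coeff = 3*4 - (-3)*(-2) = 12 - 6 = 6
e23 coeff = 1*4 - (-3)*5 = 4 - (-15) = 19
uv = -13 + 17*e12 + 6*e13 + 19*e23


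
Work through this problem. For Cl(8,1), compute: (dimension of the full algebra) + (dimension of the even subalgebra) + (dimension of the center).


n = 8 + 1 = 9
Total dim = 2^9 = 512
Even subalgebra dim = 2^8 = 256
n is odd, so center dim = 2
Sum = 512 + 256 + 2 = 770


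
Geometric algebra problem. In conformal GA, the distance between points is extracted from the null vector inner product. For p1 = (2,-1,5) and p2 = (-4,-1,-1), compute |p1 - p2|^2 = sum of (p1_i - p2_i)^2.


p1 - p2 = (6, 0, 6)
|p1 - p2|^2 = 6^2 + 0^2 + 6^2
= 36 + 0 + 36
= 72


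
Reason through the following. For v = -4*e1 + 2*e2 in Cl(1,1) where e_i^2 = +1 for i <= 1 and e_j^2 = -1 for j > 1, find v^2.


v^2 = sum of c_i^2 * e_i^2
Positive signature terms (e_i^2 = +1): (-4)^2 = 16
Negative signature terms (e_j^2 = -1): 2^2 = 4
v^2 = 16 - 4 = 12


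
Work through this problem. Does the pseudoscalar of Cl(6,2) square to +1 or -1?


The pseudoscalar I = e1...e_n (product of all n generators) of Cl(p,q) satisfies I^2 = (-1)^(q + n(n-1)/2).
p = 6, q = 2, n = p + q = 8
n(n-1)/2 = 8 * 7 / 2 = 28
Exponent = q + n(n-1)/2 = 2 + 28 = 30
I^2 = (-1)^30 = +1


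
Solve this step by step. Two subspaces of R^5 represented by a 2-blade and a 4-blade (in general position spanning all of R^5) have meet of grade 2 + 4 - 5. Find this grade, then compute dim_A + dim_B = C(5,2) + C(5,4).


Meet grade = grade(A) + grade(B) - n
= 2 + 4 - 5 = 1
C(5,2) = 10
C(5,4) = 5
dim_A + dim_B = 10 + 5 = 15


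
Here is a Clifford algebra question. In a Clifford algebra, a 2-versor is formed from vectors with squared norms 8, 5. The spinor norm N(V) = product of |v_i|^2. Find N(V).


Spinor norm N(V) = |v1|^2 * |v2|^2 * ... * |v2|^2
= 8 * 5
Running product: 8, 40
N(V) = 40


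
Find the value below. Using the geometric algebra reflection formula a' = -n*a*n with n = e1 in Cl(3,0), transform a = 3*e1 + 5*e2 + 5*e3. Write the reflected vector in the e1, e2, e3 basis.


Reflection formula: a' = -n*a*n, with n = e1 (unit vector, n^2 = 1).
For reflection through hyperplane perp to e1:
The component along e1 flips sign, others stay.
a = (3, 5, 5)
a' = (-3, 5, 5)
a' = -3*e1 + 5*e2 + 5*e3


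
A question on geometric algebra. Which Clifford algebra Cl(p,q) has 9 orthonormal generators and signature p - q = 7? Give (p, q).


We need p + q = 9 and p - q = 7.
Adding: 2p = 9 + 7 = 16, so p = 8.
Then q = 9 - 8 = 1.
(p, q) = (8, 1)


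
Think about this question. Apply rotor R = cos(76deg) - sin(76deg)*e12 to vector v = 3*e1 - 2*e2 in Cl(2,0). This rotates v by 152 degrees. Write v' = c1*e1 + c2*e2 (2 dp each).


Rotor R = cos(76deg) - sin(76deg)*e12
Rotation angle theta = 2 * 76 = 152 degrees
v' = R*v*~R rotates v by theta.
cos(152deg) = -0.8829, sin(152deg) = 0.4695
v'_1 = 3*cos(152deg) - (-2)*sin(152deg)
= 3*(-0.8829) - (-2)*0.4695
= -1.71
v'_2 = 3*sin(152deg) + (-2)*cos(152deg)
= 3*0.4695 + (-2)*(-0.8829)
= 3.17
v' = -1.71*e1 + 3.17*e2


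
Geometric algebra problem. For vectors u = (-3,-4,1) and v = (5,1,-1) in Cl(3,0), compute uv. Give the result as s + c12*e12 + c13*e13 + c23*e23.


In Cl(3,0): e_i^2 = 1, e_ie_j = -e_je_i for i != j.
Scalar part = u . v = (-3)*5 + (-4)*1 + 1*(-1)
= -15 + (-4) + (-1) = -20
e12 coeff = (-3)*1 - (-4)*5 = -3 - (-20) = 17
e13 coeff = (-3)*(-1) - 1*5 = 3 - 5 = -2
e23 coeff = (-4)*(-1) - 1*1 = 4 - 1 = 3
uv = -20 + 17*e12 - 2*e13 + 3*e23


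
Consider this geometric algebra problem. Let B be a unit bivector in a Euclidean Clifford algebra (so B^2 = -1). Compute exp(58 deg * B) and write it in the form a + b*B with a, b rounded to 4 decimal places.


For a unit bivector B with B^2 = -1, the exponential series gives
e^(theta*B) = cos(theta) + sin(theta)*B (the GA analogue of Euler's formula).
theta = 58 degrees = 1.012291 rad
cos(58 deg) = 0.5299
sin(58 deg) = 0.8480
exp(theta*B) = 0.5299 + 0.8480*B


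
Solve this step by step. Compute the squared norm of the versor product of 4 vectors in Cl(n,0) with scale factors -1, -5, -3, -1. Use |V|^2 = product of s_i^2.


Each vector v_i has |v_i|^2 = s_i^2
Squared scales: (-1)^2 = 1, (-5)^2 = 25, (-3)^2 = 9, (-1)^2 = 1
|V|^2 = 1 * 25 * 9 * 1
= 225


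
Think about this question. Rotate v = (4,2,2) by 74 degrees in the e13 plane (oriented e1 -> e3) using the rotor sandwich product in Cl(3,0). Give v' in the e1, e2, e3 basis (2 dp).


Rotor R = cos(37deg) - sin(37deg)*e13
Rotation angle theta = 2 * 37 = 74 degrees in the e13 plane (e1 -> e3).
The component perpendicular to the plane (e2) is invariant: v'_2 = v2 = 2.00
cos(74deg) = 0.2756, sin(74deg) = 0.9613
v'_1 = v1*cos(theta) - v3*sin(theta) = 4*0.2756 - 2*0.9613 = -0.82
v'_3 = v1*sin(theta) + v3*cos(theta) = 4*0.9613 + 2*0.2756 = 4.40
v' = -0.82*e1 + 2.00*e2 + 4.40*e3


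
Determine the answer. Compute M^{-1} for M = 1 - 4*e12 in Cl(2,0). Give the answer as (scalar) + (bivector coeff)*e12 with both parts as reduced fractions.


M = 1 - 4*e12, where e12^2 = -1.
Since M commutes with its reverse ~M = a - b*e12, M * ~M = a^2 - b^2*e12^2 = a^2 + b^2.
So M^{-1} = ~M / (a^2 + b^2) = (a - b*e12)/(a^2 + b^2).
a^2 + b^2 = 1 + 16 = 17
Scalar part = 1/17 = 1/17
Bivector coeff = 4/17 = 4/17
M^{-1} = 1/17 + 4/17*e12


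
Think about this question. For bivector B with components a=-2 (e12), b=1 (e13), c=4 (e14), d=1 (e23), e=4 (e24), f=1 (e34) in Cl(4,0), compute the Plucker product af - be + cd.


Plucker relation: af - be + cd
a*f = (-2)*1 = -2
b*e = 1*4 = 4
c*d = 4*1 = 4
af - be + cd = -2 - 4 + 4
= -2


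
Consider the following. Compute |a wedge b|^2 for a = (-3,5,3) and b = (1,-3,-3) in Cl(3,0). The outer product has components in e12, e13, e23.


a wedge b = (a1*b2 - a2*b1)*e12 + (a1*b3 - a3*b1)*e13 + (a2*b3 - a3*b2)*e23
e12 coeff: (-3)*(-3) - 5*1 = 9 - 5 = 4
e13 coeff: (-3)*(-3) - 3*1 = 9 - 3 = 6
e23 coeff: 5*(-3) - 3*(-3) = -15 - (-9) = -6
|a wedge b|^2 = 4^2 + 6^2 + (-6)^2
= 16 + 36 + 36
= 88


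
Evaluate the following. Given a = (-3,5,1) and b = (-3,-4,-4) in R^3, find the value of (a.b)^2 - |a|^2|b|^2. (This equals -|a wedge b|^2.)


a . b = (-3)*(-3) + 5*(-4) + 1*(-4)
= 9 + (-20) + (-4) = -15
|a|^2 = (-3)^2 + 5^2 + 1^2 = 35
|b|^2 = (-3)^2 + (-4)^2 + (-4)^2 = 41
(a.b)^2 = (-15)^2 = 225
|a|^2 * |b|^2 = 35 * 41 = 1435
Result = 225 - 1435 = -1210


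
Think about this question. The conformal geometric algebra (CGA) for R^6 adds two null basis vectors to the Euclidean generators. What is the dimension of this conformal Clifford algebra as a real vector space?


The conformal model of R^6 uses Cl(7,1): the 6 Euclidean generators plus two extra orthogonal generators e+ (e+^2 = +1) and e- (e-^2 = -1), from which the null vectors e0, einf are built.
Number of generators m = 6 + 2 = 8.
dim Cl(p,q) = 2^m = 2^8 = 256


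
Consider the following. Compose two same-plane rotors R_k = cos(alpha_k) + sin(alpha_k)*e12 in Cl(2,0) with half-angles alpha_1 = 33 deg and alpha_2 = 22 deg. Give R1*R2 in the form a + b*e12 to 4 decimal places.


Same-plane rotors commute and their half-angles add:
R1*R2 = cos(a1 + a2) + sin(a1 + a2)*e12.
a1 + a2 = 33 + 22 = 55 deg
cos(55 deg) = 0.5736
sin(55 deg) = 0.8192
R1*R2 = 0.5736 + 0.8192*e12


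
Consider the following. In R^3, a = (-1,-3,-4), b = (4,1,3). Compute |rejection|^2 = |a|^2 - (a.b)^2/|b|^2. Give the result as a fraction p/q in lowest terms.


|a|^2 = (-1)^2 + (-3)^2 + (-4)^2 = 26
|b|^2 = 4^2 + 1^2 + 3^2 = 26
a . b = (-1)*4 + (-3)*1 + (-4)*3 = -19
(a.b)^2 = (-19)^2 = 361
|rej|^2 = 26 - 361/26
= (676 - 361)/26
= 315/26
In lowest terms: 315/26


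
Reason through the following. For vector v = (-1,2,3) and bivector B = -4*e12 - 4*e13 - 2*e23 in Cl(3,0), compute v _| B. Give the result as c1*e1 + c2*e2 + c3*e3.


Left contraction v _| B = <vB>_1 (grade-1 part of the geometric product vB).
Using e1_|e12 = e2, e2_|e12 = -e1, e1_|e13 = e3, e3_|e13 = -e1, e2_|e23 = e3, e3_|e23 = -e2:
e1 coeff: -v2*b12 - v3*b13 = -(2)*(-4) - (3)*(-4) = 20
e2 coeff: v1*b12 - v3*b23 = (-1)*(-4) - (3)*(-2) = 10
e3 coeff: v1*b13 + v2*b23 = (-1)*(-4) + (2)*(-2) = 0
v _| B = 20*e1 + 10*e2 + 0*e3


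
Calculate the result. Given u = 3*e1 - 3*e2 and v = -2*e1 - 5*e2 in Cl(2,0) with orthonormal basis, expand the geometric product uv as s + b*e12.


Expand: (3*e1 - 3*e2)(-2*e1 - 5*e2)
= 3*(-2)*e1e1 + 3*(-5)*e1e2 + (-3)*(-2)*e2e1 + (-3)*(-5)*e2e2
Using e1^2 = e2^2 = 1, e2e1 = -e1e2:
Scalar part s = 3*(-2) + (-3)*(-5) = -6 + 15 = 9
Bivector part b = 3*(-5) - (-3)*(-2) = -15 - 6 = -21
uv = 9 - 21*e12


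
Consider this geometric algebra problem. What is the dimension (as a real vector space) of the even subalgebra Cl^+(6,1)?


Even subalgebra dimension = 2^(n-1)
n = 6 + 1 = 7
2^(7 - 1) = 2^6 = 64
Verification: sum of C(7,k) for even k = 1 + 21 + 35 + 7 = 64
Result = 64


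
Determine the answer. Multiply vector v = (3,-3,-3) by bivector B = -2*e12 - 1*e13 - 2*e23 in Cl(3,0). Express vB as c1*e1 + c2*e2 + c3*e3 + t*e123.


vB has grade-1 (vector) and grade-3 (trivector) parts: vB = (v _| B) + (v ^ B).
Vector part <vB>_1:
  e1: -v2*b12 - v3*b13 = -(-3)*(-2) - (-3)*(-1) = -9
  e2: v1*b12 - v3*b23 = (3)*(-2) - (-3)*(-2) = -12
  e3: v1*b13 + v2*b23 = (3)*(-1) + (-3)*(-2) = 3
Trivector part <vB>_3:
  e123: v1*b23 - v2*b13 + v3*b12 = (3)*(-2) - (-3)*(-1) + (-3)*(-2) = -3
vB = -9*e1 - 12*e2 + 3*e3 - 3*e123


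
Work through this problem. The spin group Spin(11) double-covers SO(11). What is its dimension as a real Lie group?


Spin(n) double-covers SO(n); both have Lie algebra so(n) of dimension n(n-1)/2.
n = 11
n(n-1) = 11 * 10 = 110
dim Spin(11) = 110/2 = 55


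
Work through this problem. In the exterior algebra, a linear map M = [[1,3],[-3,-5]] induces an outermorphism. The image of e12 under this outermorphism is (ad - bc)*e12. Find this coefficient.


The outermorphism of a linear map f sends e1^e2 to f(e1)^f(e2).
f(e1) = 1*e1 - 3*e2
f(e2) = 3*e1 - 5*e2
f(e1) ^ f(e2) = (1*e1 - 3*e2) ^ (3*e1 - 5*e2)
= 1*(-5)*e12 + (-3)*3*e21
= (-5 - (-9))*e12
= 4*e12
Coefficient = 4


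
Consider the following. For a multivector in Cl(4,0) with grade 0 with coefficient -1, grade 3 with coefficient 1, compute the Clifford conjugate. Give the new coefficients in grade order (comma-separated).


Clifford conjugate sign for grade k: (-1)^(k(k+1)/2)
Grade 0: (-1)^(0*1/2) = (-1)^0 = 1, coeff -1 -> -1
Grade 3: (-1)^(3*4/2) = (-1)^6 = 1, coeff 1 -> 1
Conjugated coefficients: -1, 1


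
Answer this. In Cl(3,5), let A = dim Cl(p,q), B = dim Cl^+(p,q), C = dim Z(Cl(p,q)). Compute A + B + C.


n = 3 + 5 = 8
Total dim = 2^8 = 256
Even subalgebra dim = 2^7 = 128
n is even, so center dim = 1
Sum = 256 + 128 + 1 = 385


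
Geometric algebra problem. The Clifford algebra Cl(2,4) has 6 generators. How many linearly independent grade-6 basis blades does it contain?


Number of grade-k basis blades in Cl(p,q) with n = p + q is C(n, k).
n = 2 + 4 = 6
C(6, 6) = 6! / (6! * 0!)
= 720 / (720 * 1)
= 1


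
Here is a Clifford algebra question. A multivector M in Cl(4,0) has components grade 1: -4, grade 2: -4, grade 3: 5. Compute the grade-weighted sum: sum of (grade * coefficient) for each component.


Grade-weighted sum = sum of grade_k * coefficient_k
1*(-4) = -4
2*(-4) = -8
3*5 = 15
Total = -4 + (-8) + 15 = 3


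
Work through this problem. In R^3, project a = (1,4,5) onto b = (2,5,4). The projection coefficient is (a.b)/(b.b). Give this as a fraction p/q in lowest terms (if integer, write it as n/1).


Projection coefficient = (a . b) / (b . b)
a . b = 1*2 + 4*5 + 5*4
= 2 + 20 + 20 = 42
b . b = 2^2 + 5^2 + 4^2
= 4 + 25 + 16 = 45
Coefficient = 42/45
In lowest terms: 14/15


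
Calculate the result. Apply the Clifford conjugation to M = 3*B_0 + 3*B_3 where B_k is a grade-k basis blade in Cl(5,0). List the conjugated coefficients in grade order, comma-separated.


Clifford conjugate sign for grade k: (-1)^(k(k+1)/2)
Grade 0: (-1)^(0*1/2) = (-1)^0 = 1, coeff 3 -> 3
Grade 3: (-1)^(3*4/2) = (-1)^6 = 1, coeff 3 -> 3
Conjugated coefficients: 3, 3


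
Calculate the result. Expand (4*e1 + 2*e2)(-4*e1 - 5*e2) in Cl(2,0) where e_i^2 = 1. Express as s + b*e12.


Expand: (4*e1 + 2*e2)(-4*e1 - 5*e2)
= 4*(-4)*e1e1 + 4*(-5)*e1e2 + 2*(-4)*e2e1 + 2*(-5)*e2e2
Using e1^2 = e2^2 = 1, e2e1 = -e1e2:
Scalar part s = 4*(-4) + 2*(-5) = -16 + (-10) = -26
Bivector part b = 4*(-5) - 2*(-4) = -20 - (-8) = -12
uv = -26 - 12*e12


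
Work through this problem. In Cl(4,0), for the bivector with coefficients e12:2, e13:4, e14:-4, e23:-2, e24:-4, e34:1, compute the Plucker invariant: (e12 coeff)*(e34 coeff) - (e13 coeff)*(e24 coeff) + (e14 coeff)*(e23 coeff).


Plucker relation: af - be + cd
a*f = 2*1 = 2
b*e = 4*(-4) = -16
c*d = (-4)*(-2) = 8
af - be + cd = 2 - (-16) + 8
= 26


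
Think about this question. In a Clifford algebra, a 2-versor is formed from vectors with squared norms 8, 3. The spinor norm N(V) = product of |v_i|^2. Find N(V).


Spinor norm N(V) = |v1|^2 * |v2|^2 * ... * |v2|^2
= 8 * 3
Running product: 8, 24
N(V) = 24


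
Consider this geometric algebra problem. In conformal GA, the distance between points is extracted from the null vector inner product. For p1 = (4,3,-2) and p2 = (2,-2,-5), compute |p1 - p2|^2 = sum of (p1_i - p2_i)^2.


p1 - p2 = (2, 5, 3)
|p1 - p2|^2 = 2^2 + 5^2 + 3^2
= 4 + 25 + 9
= 38


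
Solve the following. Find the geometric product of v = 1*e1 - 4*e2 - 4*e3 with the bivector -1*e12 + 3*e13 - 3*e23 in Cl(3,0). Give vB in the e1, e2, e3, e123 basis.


vB has grade-1 (vector) and grade-3 (trivector) parts: vB = (v _| B) + (v ^ B).
Vector part <vB>_1:
  e1: -v2*b12 - v3*b13 = -(-4)*(-1) - (-4)*(3) = 8
  e2: v1*b12 - v3*b23 = (1)*(-1) - (-4)*(-3) = -13
  e3: v1*b13 + v2*b23 = (1)*(3) + (-4)*(-3) = 15
Trivector part <vB>_3:
  e123: v1*b23 - v2*b13 + v3*b12 = (1)*(-3) - (-4)*(3) + (-4)*(-1) = 13
vB = 8*e1 - 13*e2 + 15*e3 + 13*e123


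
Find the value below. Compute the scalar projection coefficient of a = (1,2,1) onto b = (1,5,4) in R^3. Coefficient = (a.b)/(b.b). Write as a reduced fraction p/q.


Projection coefficient = (a . b) / (b . b)
a . b = 1*1 + 2*5 + 1*4
= 1 + 10 + 4 = 15
b . b = 1^2 + 5^2 + 4^2
= 1 + 25 + 16 = 42
Coefficient = 15/42
In lowest terms: 5/14


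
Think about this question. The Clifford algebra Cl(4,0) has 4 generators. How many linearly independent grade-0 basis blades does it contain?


Number of grade-k basis blades in Cl(p,q) with n = p + q is C(n, k).
n = 4 + 0 = 4
C(4, 0) = 4! / (0! * 4!)
= 24 / (1 * 24)
= 1


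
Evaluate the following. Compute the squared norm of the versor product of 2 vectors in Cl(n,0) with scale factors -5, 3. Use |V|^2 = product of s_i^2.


Each vector v_i has |v_i|^2 = s_i^2
Squared scales: (-5)^2 = 25, 3^2 = 9
|V|^2 = 25 * 9
= 225


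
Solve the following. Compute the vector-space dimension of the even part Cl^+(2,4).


Even subalgebra dimension = 2^(n-1)
n = 2 + 4 = 6
2^(6 - 1) = 2^5 = 32
Verification: sum of C(6,k) for even k = 1 + 15 + 15 + 1 = 32
Result = 32


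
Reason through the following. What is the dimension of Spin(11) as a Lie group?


Spin(n) double-covers SO(n); both have Lie algebra so(n) of dimension n(n-1)/2.
n = 11
n(n-1) = 11 * 10 = 110
dim Spin(11) = 110/2 = 55


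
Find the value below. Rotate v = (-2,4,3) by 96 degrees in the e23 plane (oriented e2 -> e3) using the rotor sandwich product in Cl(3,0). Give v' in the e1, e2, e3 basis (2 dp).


Rotor R = cos(48deg) - sin(48deg)*e23
Rotation angle theta = 2 * 48 = 96 degrees in the e23 plane (e2 -> e3).
The component perpendicular to the plane (e1) is invariant: v'_1 = v1 = -2.00
cos(96deg) = -0.1045, sin(96deg) = 0.9945
v'_2 = v2*cos(theta) - v3*sin(theta) = 4*(-0.1045) - 3*0.9945 = -3.40
v'_3 = v2*sin(theta) + v3*cos(theta) = 4*0.9945 + 3*(-0.1045) = 3.66
v' = -2.00*e1 - 3.40*e2 + 3.66*e3


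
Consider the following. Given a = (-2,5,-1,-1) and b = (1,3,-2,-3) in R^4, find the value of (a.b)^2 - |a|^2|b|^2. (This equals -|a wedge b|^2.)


a . b = (-2)*1 + 5*3 + (-1)*(-2) + (-1)*(-3)
= -2 + 15 + 2 + 3 = 18
|a|^2 = (-2)^2 + 5^2 + (-1)^2 + (-1)^2 = 31
|b|^2 = 1^2 + 3^2 + (-2)^2 + (-3)^2 = 23
(a.b)^2 = 18^2 = 324
|a|^2 * |b|^2 = 31 * 23 = 713
Result = 324 - 713 = -389


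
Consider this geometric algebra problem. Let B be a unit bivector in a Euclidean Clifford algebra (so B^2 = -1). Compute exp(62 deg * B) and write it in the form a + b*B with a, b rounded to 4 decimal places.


For a unit bivector B with B^2 = -1, the exponential series gives
e^(theta*B) = cos(theta) + sin(theta)*B (the GA analogue of Euler's formula).
theta = 62 degrees = 1.082104 rad
cos(62 deg) = 0.4695
sin(62 deg) = 0.8829
exp(theta*B) = 0.4695 + 0.8829*B


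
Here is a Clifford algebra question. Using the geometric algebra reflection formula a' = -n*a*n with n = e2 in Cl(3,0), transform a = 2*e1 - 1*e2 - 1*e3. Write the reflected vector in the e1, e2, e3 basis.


Reflection formula: a' = -n*a*n, with n = e2 (unit vector, n^2 = 1).
For reflection through hyperplane perp to e2:
The component along e2 flips sign, others stay.
a = (2, -1, -1)
a' = (2, 1, -1)
a' = 2*e1 + 1*e2 - 1*e3


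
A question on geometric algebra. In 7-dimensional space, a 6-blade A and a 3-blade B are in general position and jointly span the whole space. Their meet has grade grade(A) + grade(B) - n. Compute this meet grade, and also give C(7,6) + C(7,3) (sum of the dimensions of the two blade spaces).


Meet grade = grade(A) + grade(B) - n
= 6 + 3 - 7 = 2
C(7,6) = 7
C(7,3) = 35
dim_A + dim_B = 7 + 35 = 42


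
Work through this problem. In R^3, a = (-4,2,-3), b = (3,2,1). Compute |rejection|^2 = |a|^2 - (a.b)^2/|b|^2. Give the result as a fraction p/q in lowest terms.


|a|^2 = (-4)^2 + 2^2 + (-3)^2 = 29
|b|^2 = 3^2 + 2^2 + 1^2 = 14
a . b = (-4)*3 + 2*2 + (-3)*1 = -11
(a.b)^2 = (-11)^2 = 121
|rej|^2 = 29 - 121/14
= (406 - 121)/14
= 285/14
In lowest terms: 285/14


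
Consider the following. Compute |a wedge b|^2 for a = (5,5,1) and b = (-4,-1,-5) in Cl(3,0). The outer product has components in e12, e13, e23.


a wedge b = (a1*b2 - a2*b1)*e12 + (a1*b3 - a3*b1)*e13 + (a2*b3 - a3*b2)*e23
e12 coeff: 5*(-1) - 5*(-4) = -5 - (-20) = 15
e13 coeff: 5*(-5) - 1*(-4) = -25 - (-4) = -21
e23 coeff: 5*(-5) - 1*(-1) = -25 - (-1) = -24
|a wedge b|^2 = 15^2 + (-21)^2 + (-24)^2
= 225 + 441 + 576
= 1242


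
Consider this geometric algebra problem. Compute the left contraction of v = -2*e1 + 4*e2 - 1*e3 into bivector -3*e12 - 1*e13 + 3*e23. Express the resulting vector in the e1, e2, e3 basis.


Left contraction v _| B = <vB>_1 (grade-1 part of the geometric product vB).
Using e1_|e12 = e2, e2_|e12 = -e1, e1_|e13 = e3, e3_|e13 = -e1, e2_|e23 = e3, e3_|e23 = -e2:
e1 coeff: -v2*b12 - v3*b13 = -(4)*(-3) - (-1)*(-1) = 11
e2 coeff: v1*b12 - v3*b23 = (-2)*(-3) - (-1)*(3) = 9
e3 coeff: v1*b13 + v2*b23 = (-2)*(-1) + (4)*(3) = 14
v _| B = 11*e1 + 9*e2 + 14*e3


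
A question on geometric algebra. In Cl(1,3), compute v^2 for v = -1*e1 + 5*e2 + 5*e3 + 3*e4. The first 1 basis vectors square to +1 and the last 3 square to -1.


v^2 = sum of c_i^2 * e_i^2
Positive signature terms (e_i^2 = +1): (-1)^2 = 1
Negative signature terms (e_j^2 = -1): 5^2 + 5^2 + 3^2 = 59
v^2 = 1 - 59 = -58


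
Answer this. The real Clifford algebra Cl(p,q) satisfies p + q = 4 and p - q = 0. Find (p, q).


We need p + q = 4 and p - q = 0.
Adding: 2p = 4 + 0 = 4, so p = 2.
Then q = 4 - 2 = 2.
(p, q) = (2, 2)


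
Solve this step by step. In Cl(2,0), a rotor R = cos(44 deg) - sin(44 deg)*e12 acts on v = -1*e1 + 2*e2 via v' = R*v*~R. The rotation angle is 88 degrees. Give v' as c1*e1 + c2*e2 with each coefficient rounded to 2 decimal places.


Rotor R = cos(44deg) - sin(44deg)*e12
Rotation angle theta = 2 * 44 = 88 degrees
v' = R*v*~R rotates v by theta.
cos(88deg) = 0.0349, sin(88deg) = 0.9994
v'_1 = -1*cos(88deg) - 2*sin(88deg)
= -1*0.0349 - 2*0.9994
= -2.03
v'_2 = -1*sin(88deg) + 2*cos(88deg)
= -1*0.9994 + 2*0.0349
= -0.93
v' = -2.03*e1 - 0.93*e2


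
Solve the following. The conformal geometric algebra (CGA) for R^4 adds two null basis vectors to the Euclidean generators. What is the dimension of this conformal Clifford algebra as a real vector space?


The conformal model of R^4 uses Cl(5,1): the 4 Euclidean generators plus two extra orthogonal generators e+ (e+^2 = +1) and e- (e-^2 = -1), from which the null vectors e0, einf are built.
Number of generators m = 4 + 2 = 6.
dim Cl(p,q) = 2^m = 2^6 = 64


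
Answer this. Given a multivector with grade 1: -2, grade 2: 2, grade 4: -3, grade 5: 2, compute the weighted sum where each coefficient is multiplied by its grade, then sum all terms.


Grade-weighted sum = sum of grade_k * coefficient_k
1*(-2) = -2
2*2 = 4
4*(-3) = -12
5*2 = 10
Total = -2 + 4 + (-12) + 10 = 0


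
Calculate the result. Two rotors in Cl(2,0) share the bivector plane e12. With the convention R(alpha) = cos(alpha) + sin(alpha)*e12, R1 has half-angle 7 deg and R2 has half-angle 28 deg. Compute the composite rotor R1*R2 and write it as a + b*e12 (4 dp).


Same-plane rotors commute and their half-angles add:
R1*R2 = cos(a1 + a2) + sin(a1 + a2)*e12.
a1 + a2 = 7 + 28 = 35 deg
cos(35 deg) = 0.8192
sin(35 deg) = 0.5736
R1*R2 = 0.8192 + 0.5736*e12


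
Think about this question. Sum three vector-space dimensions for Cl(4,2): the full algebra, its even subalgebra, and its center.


n = 4 + 2 = 6
Total dim = 2^6 = 64
Even subalgebra dim = 2^5 = 32
n is even, so center dim = 1
Sum = 64 + 32 + 1 = 97


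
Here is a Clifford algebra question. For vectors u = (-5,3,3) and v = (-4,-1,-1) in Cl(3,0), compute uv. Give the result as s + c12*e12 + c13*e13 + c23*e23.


In Cl(3,0): e_i^2 = 1, e_ie_j = -e_je_i for i != j.
Scalar part = u . v = (-5)*(-4) + 3*(-1) + 3*(-1)
= 20 + (-3) + (-3) = 14
e12 coeff = (-5)*(-1) - 3*(-4) = 5 - (-12) = 17
e13 coeff = (-5)*(-1) - 3*(-4) = 5 - (-12) = 17
e23 coeff = 3*(-1) - 3*(-1) = -3 - (-3) = 0
uv = 14 + 17*e12 + 17*e13 + 0*e23


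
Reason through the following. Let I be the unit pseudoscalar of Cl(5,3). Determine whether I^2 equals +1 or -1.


The pseudoscalar I = e1...e_n (product of all n generators) of Cl(p,q) satisfies I^2 = (-1)^(q + n(n-1)/2).
p = 5, q = 3, n = p + q = 8
n(n-1)/2 = 8 * 7 / 2 = 28
Exponent = q + n(n-1)/2 = 3 + 28 = 31
I^2 = (-1)^31 = -1


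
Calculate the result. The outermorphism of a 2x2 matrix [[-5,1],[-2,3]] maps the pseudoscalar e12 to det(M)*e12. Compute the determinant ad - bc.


The outermorphism of a linear map f sends e1^e2 to f(e1)^f(e2).
f(e1) = -5*e1 - 2*e2
f(e2) = 1*e1 + 3*e2
f(e1) ^ f(e2) = (-5*e1 - 2*e2) ^ (1*e1 + 3*e2)
= (-5)*3*e12 + (-2)*1*e21
= (-15 - (-2))*e12
= -13*e12
Coefficient = -13


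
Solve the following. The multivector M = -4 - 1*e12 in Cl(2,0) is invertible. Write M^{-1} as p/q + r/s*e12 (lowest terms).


M = -4 - 1*e12, where e12^2 = -1.
Since M commutes with its reverse ~M = a - b*e12, M * ~M = a^2 - b^2*e12^2 = a^2 + b^2.
So M^{-1} = ~M / (a^2 + b^2) = (a - b*e12)/(a^2 + b^2).
a^2 + b^2 = 16 + 1 = 17
Scalar part = -4/17 = -4/17
Bivector coeff = 1/17 = 1/17
M^{-1} = -4/17 + 1/17*e12


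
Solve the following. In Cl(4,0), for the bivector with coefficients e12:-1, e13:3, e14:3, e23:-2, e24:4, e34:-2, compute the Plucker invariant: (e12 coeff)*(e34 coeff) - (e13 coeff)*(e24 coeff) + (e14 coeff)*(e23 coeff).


Plucker relation: af - be + cd
a*f = (-1)*(-2) = 2
b*e = 3*4 = 12
c*d = 3*(-2) = -6
af - be + cd = 2 - 12 + (-6)
= -16


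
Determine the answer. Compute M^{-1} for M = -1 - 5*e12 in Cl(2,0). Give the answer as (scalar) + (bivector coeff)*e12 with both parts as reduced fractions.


M = -1 - 5*e12, where e12^2 = -1.
Since M commutes with its reverse ~M = a - b*e12, M * ~M = a^2 - b^2*e12^2 = a^2 + b^2.
So M^{-1} = ~M / (a^2 + b^2) = (a - b*e12)/(a^2 + b^2).
a^2 + b^2 = 1 + 25 = 26
Scalar part = -1/26 = -1/26
Bivector coeff = 5/26 = 5/26
M^{-1} = -1/26 + 5/26*e12


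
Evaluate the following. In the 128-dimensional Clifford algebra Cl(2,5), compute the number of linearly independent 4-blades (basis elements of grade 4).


Number of grade-k basis blades in Cl(p,q) with n = p + q is C(n, k).
n = 2 + 5 = 7
C(7, 4) = 7! / (4! * 3!)
= 5040 / (24 * 6)
= 35


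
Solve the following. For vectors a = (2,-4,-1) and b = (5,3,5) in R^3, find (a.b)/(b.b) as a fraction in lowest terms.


Projection coefficient = (a . b) / (b . b)
a . b = 2*5 + (-4)*3 + (-1)*5
= 10 + (-12) + (-5) = -7
b . b = 5^2 + 3^2 + 5^2
= 25 + 9 + 25 = 59
Coefficient = -7/59
In lowest terms: -7/59


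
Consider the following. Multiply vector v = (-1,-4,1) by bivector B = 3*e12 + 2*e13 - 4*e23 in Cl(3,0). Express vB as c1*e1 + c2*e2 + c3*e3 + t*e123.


vB has grade-1 (vector) and grade-3 (trivector) parts: vB = (v _| B) + (v ^ B).
Vector part <vB>_1:
  e1: -v2*b12 - v3*b13 = -(-4)*(3) - (1)*(2) = 10
  e2: v1*b12 - v3*b23 = (-1)*(3) - (1)*(-4) = 1
  e3: v1*b13 + v2*b23 = (-1)*(2) + (-4)*(-4) = 14
Trivector part <vB>_3:
  e123: v1*b23 - v2*b13 + v3*b12 = (-1)*(-4) - (-4)*(2) + (1)*(3) = 15
vB = 10*e1 + 1*e2 + 14*e3 + 15*e123


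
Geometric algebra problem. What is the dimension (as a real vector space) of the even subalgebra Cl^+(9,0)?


Even subalgebra dimension = 2^(n-1)
n = 9 + 0 = 9
2^(9 - 1) = 2^8 = 256
Verification: sum of C(9,k) for even k = 1 + 36 + 126 + 84 + 9 = 256
Result = 256


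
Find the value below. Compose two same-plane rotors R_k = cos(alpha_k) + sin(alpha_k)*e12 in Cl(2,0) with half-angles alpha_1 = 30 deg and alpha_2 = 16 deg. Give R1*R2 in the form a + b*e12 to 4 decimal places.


Same-plane rotors commute and their half-angles add:
R1*R2 = cos(a1 + a2) + sin(a1 + a2)*e12.
a1 + a2 = 30 + 16 = 46 deg
cos(46 deg) = 0.6947
sin(46 deg) = 0.7193
R1*R2 = 0.6947 + 0.7193*e12


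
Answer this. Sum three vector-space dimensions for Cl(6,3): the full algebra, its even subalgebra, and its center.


n = 6 + 3 = 9
Total dim = 2^9 = 512
Even subalgebra dim = 2^8 = 256
n is odd, so center dim = 2
Sum = 512 + 256 + 2 = 770


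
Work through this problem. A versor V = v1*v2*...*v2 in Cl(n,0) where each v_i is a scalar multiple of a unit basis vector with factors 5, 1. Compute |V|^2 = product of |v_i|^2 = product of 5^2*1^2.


Each vector v_i has |v_i|^2 = s_i^2
Squared scales: 5^2 = 25, 1^2 = 1
|V|^2 = 25 * 1
= 25


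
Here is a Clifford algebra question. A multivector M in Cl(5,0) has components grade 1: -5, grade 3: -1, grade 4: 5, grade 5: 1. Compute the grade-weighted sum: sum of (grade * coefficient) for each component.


Grade-weighted sum = sum of grade_k * coefficient_k
1*(-5) = -5
3*(-1) = -3
4*5 = 20
5*1 = 5
Total = -5 + (-3) + 20 + 5 = 17


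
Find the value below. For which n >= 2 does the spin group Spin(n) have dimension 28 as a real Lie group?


dim Spin(n) = dim so(n) = n(n-1)/2.
Solve n(n-1)/2 = 28, i.e. n^2 - n - 56 = 0.
Discriminant = 1 + 8*28 = 225
n = (1 + sqrt(225))/2 = (1 + 15)/2 = 8


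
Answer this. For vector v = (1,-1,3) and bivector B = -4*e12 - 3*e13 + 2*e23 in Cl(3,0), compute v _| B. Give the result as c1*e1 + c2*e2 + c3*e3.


Left contraction v _| B = <vB>_1 (grade-1 part of the geometric product vB).
Using e1_|e12 = e2, e2_|e12 = -e1, e1_|e13 = e3, e3_|e13 = -e1, e2_|e23 = e3, e3_|e23 = -e2:
e1 coeff: -v2*b12 - v3*b13 = -(-1)*(-4) - (3)*(-3) = 5
e2 coeff: v1*b12 - v3*b23 = (1)*(-4) - (3)*(2) = -10
e3 coeff: v1*b13 + v2*b23 = (1)*(-3) + (-1)*(2) = -5
v _| B = 5*e1 - 10*e2 - 5*e3


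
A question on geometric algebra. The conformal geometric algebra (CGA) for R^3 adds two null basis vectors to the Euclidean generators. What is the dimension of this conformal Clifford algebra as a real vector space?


The conformal model of R^3 uses Cl(4,1): the 3 Euclidean generators plus two extra orthogonal generators e+ (e+^2 = +1) and e- (e-^2 = -1), from which the null vectors e0, einf are built.
Number of generators m = 3 + 2 = 5.
dim Cl(p,q) = 2^m = 2^5 = 32


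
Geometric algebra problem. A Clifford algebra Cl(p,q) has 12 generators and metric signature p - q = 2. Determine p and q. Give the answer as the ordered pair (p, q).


We need p + q = 12 and p - q = 2.
Adding: 2p = 12 + 2 = 14, so p = 7.
Then q = 12 - 7 = 5.
(p, q) = (7, 5)


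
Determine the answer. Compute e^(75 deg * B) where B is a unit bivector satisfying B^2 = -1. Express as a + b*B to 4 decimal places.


For a unit bivector B with B^2 = -1, the exponential series gives
e^(theta*B) = cos(theta) + sin(theta)*B (the GA analogue of Euler's formula).
theta = 75 degrees = 1.308997 rad
cos(75 deg) = 0.2588
sin(75 deg) = 0.9659
exp(theta*B) = 0.2588 + 0.9659*B


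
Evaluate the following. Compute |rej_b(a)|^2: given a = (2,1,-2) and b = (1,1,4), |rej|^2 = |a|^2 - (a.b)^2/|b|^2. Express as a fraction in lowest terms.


|a|^2 = 2^2 + 1^2 + (-2)^2 = 9
|b|^2 = 1^2 + 1^2 + 4^2 = 18
a . b = 2*1 + 1*1 + (-2)*4 = -5
(a.b)^2 = (-5)^2 = 25
|rej|^2 = 9 - 25/18
= (162 - 25)/18
= 137/18
In lowest terms: 137/18


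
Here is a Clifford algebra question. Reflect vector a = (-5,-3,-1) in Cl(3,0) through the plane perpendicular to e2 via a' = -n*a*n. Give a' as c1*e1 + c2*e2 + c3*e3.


Reflection formula: a' = -n*a*n, with n = e2 (unit vector, n^2 = 1).
For reflection through hyperplane perp to e2:
The component along e2 flips sign, others stay.
a = (-5, -3, -1)
a' = (-5, 3, -1)
a' = -5*e1 + 3*e2 - 1*e3


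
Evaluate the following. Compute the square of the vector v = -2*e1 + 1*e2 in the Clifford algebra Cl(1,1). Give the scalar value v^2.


v^2 = sum of c_i^2 * e_i^2
Positive signature terms (e_i^2 = +1): (-2)^2 = 4
Negative signature terms (e_j^2 = -1): 1^2 = 1
v^2 = 4 - 1 = 3


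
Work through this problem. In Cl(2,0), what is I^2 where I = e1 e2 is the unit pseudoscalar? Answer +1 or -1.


The pseudoscalar I = e1...e_n (product of all n generators) of Cl(p,q) satisfies I^2 = (-1)^(q + n(n-1)/2).
p = 2, q = 0, n = p + q = 2
n(n-1)/2 = 2 * 1 / 2 = 1
Exponent = q + n(n-1)/2 = 0 + 1 = 1
I^2 = (-1)^1 = -1


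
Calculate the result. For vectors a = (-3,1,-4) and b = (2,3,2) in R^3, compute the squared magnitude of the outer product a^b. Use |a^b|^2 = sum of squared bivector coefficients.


a wedge b = (a1*b2 - a2*b1)*e12 + (a1*b3 - a3*b1)*e13 + (a2*b3 - a3*b2)*e23
e12 coeff: (-3)*3 - 1*2 = -9 - 2 = -11
e13 coeff: (-3)*2 - (-4)*2 = -6 - (-8) = 2
e23 coeff: 1*2 - (-4)*3 = 2 - (-12) = 14
|a wedge b|^2 = (-11)^2 + 2^2 + 14^2
= 121 + 4 + 196
= 321


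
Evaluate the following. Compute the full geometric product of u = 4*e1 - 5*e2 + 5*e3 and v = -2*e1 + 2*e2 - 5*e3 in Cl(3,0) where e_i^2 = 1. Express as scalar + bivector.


In Cl(3,0): e_i^2 = 1, e_ie_j = -e_je_i for i != j.
Scalar part = u . v = 4*(-2) + (-5)*2 + 5*(-5)
= -8 + (-10) + (-25) = -43
e12 coeff = 4*2 - (-5)*(-2) = 8 - 10 = -2
e13 coeff = 4*(-5) - 5*(-2) = -20 - (-10) = -10
e23 coeff = (-5)*(-5) - 5*2 = 25 - 10 = 15
uv = -43 - 2*e12 - 10*e13 + 15*e23


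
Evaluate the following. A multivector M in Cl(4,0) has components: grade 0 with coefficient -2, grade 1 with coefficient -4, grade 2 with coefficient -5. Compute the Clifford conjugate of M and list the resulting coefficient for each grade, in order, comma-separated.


Clifford conjugate sign for grade k: (-1)^(k(k+1)/2)
Grade 0: (-1)^(0*1/2) = (-1)^0 = 1, coeff -2 -> -2
Grade 1: (-1)^(1*2/2) = (-1)^1 = -1, coeff -4 -> 4
Grade 2: (-1)^(2*3/2) = (-1)^3 = -1, coeff -5 -> 5
Conjugated coefficients: -2, 4, 5


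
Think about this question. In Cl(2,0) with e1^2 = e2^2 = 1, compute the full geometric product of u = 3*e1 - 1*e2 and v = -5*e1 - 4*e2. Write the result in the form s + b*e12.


Expand: (3*e1 - 1*e2)(-5*e1 - 4*e2)
= 3*(-5)*e1e1 + 3*(-4)*e1e2 + (-1)*(-5)*e2e1 + (-1)*(-4)*e2e2
Using e1^2 = e2^2 = 1, e2e1 = -e1e2:
Scalar part s = 3*(-5) + (-1)*(-4) = -15 + 4 = -11
Bivector part b = 3*(-4) - (-1)*(-5) = -12 - 5 = -17
uv = -11 - 17*e12


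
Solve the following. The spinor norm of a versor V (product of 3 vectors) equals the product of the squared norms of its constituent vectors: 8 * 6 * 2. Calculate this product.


Spinor norm N(V) = |v1|^2 * |v2|^2 * ... * |v3|^2
= 8 * 6 * 2
Running product: 8, 48, 96
N(V) = 96


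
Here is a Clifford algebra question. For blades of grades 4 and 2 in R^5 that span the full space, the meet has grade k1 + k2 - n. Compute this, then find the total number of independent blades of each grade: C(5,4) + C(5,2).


Meet grade = grade(A) + grade(B) - n
= 4 + 2 - 5 = 1
C(5,4) = 5
C(5,2) = 10
dim_A + dim_B = 5 + 10 = 15


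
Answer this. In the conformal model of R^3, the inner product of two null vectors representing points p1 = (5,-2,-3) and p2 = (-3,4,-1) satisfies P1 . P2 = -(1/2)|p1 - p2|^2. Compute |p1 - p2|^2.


p1 - p2 = (8, -6, -2)
|p1 - p2|^2 = 8^2 + (-6)^2 + (-2)^2
= 64 + 36 + 4
= 104


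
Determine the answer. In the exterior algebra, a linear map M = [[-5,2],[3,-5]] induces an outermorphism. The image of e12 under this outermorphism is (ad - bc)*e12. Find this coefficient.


The outermorphism of a linear map f sends e1^e2 to f(e1)^f(e2).
f(e1) = -5*e1 + 3*e2
f(e2) = 2*e1 - 5*e2
f(e1) ^ f(e2) = (-5*e1 + 3*e2) ^ (2*e1 - 5*e2)
= (-5)*(-5)*e12 + 3*2*e21
= (25 - 6)*e12
= 19*e12
Coefficient = 19


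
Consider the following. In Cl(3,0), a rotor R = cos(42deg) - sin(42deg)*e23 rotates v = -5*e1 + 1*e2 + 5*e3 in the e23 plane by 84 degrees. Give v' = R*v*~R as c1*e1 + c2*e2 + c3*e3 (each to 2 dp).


Rotor R = cos(42deg) - sin(42deg)*e23
Rotation angle theta = 2 * 42 = 84 degrees in the e23 plane (e2 -> e3).
The component perpendicular to the plane (e1) is invariant: v'_1 = v1 = -5.00
cos(84deg) = 0.1045, sin(84deg) = 0.9945
v'_2 = v2*cos(theta) - v3*sin(theta) = 1*0.1045 - 5*0.9945 = -4.87
v'_3 = v2*sin(theta) + v3*cos(theta) = 1*0.9945 + 5*0.1045 = 1.52
v' = -5.00*e1 - 4.87*e2 + 1.52*e3
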